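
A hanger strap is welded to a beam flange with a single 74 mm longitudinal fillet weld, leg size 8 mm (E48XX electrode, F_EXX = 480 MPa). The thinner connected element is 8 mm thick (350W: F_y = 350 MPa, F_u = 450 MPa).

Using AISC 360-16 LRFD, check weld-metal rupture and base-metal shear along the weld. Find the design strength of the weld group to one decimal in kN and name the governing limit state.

Weld metal: throat = 0.707×8 = 5.656 mm, L = 74 mm. φR_n = 0.75 × 0.6 × 480 × 5.656 × 74 = 90.4 kN.
Base metal shear (8 mm plate): yield φR_n = 1.0×0.6×350×8×74 = 124.3 kN; rupture φR_n = 0.75×0.6×450×8×74 = 119.9 kN; take 119.9 kN (rupture).
Governing: min(90.4, 119.9) = 90.4 kN → weld metal.

90.4 kN (weld metal governs)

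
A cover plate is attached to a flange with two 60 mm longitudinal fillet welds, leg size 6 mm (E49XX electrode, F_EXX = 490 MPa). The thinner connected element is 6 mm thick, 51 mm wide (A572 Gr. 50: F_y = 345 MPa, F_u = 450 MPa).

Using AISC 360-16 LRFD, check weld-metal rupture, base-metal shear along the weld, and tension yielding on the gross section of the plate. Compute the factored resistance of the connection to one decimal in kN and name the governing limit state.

Weld metal: throat = 0.707×6 = 4.242 mm, L = 2×60 = 120 mm. φR_n = 0.75 × 0.6 × 490 × 4.242 × 120 = 112.2 kN.
Base metal shear (6 mm plate): yield φR_n = 1.0×0.6×345×6×120 = 149.0 kN; rupture φR_n = 0.75×0.6×450×6×120 = 145.8 kN; take 145.8 kN (rupture).
Tension yield (gross): A_g = 51×6 = 306 mm². φR_n = 0.90 × 345 × 306 = 95.0 kN.
Governing: min(112.2, 145.8, 95.0) = 95.0 kN → gross-section yield.

95.0 kN (gross-section yield governs)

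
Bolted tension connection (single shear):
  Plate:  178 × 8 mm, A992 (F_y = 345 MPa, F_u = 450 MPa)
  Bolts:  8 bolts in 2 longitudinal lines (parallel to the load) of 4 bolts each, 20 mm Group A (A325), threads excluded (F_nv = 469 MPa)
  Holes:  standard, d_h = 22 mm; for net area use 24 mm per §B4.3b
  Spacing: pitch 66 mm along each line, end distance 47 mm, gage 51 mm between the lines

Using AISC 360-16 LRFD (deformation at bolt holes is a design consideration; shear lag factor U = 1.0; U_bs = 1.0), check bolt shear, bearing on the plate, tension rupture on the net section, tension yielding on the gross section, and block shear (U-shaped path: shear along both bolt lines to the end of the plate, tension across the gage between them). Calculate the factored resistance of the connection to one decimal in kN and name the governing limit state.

Bolt shear: A_b = π(20)²/4 = 314.16 mm². φR_n = 0.75 × 469 × 314.16 × 8 × 1 = 884.0 kN.
Bearing (8 mm plate, F_u = 450 MPa): end bolts L_c = 47 − 22/2 = 36, R_n = min(1.2×36×8×450, 2.4×20×8×450) = 155.52 kN/bolt; interior L_c = 66 − 22 = 44, R_n = 172.8 kN/bolt. φR_n = 0.75 × (2×155.52 + 6×172.8) = 1010.9 kN.
Tension rupture (net): A_n = (178 − 2×24)×8 = 1040 mm² (U = 1.0, A_e = A_n). φR_n = 0.75 × 450 × 1040 = 351.0 kN.
Tension yield (gross): A_g = 178×8 = 1424 mm². φR_n = 0.90 × 345 × 1424 = 442.2 kN.
Block shear: shear path 2×[47+3×66] = 2×245 mm, A_gv = 3920, A_nv = 2×(245 − 3.5×24)×8 = 2576 mm²; tension across gage: (51 − 1×24)×8 = 216 mm². R_n = min(0.6×450×2576, 0.6×345×3920) + 1.0×450×216 = min(695.52, 811.44) + 97.2 = 792.72 kN. φR_n = 0.75 × 792.72 = 594.5 kN.
Governing: min(884.0, 1010.9, 351.0, 442.2, 594.5) = 351.0 kN → net-section rupture.

351.0 kN (net-section rupture governs)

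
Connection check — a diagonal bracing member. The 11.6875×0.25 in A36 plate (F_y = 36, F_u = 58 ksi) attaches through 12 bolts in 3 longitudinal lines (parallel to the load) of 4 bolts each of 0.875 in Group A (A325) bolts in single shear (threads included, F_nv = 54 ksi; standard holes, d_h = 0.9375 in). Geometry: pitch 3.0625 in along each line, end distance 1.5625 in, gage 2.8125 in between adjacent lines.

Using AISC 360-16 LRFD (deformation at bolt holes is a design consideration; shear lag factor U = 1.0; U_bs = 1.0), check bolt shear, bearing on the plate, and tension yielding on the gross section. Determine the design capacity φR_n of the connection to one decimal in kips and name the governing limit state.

Bolt shear: A_b = π(0.875)²/4 = 0.60132 in². φR_n = 0.75 × 54 × 0.60132 × 12 × 1 = 292.2 kips.
Bearing (0.25 in plate, F_u = 58 ksi): end bolts L_c = 1.5625 − 0.9375/2 = 1.09375, R_n = min(1.2×1.09375×0.25×58, 2.4×0.875×0.25×58) = 19.031 kips/bolt; interior L_c = 3.0625 − 0.9375 = 2.125, R_n = 30.45 kips/bolt. φR_n = 0.75 × (3×19.031 + 9×30.45) = 248.4 kips.
Tension yield (gross): A_g = 11.6875×0.25 = 2.9219 in². φR_n = 0.90 × 36 × 2.9219 = 94.7 kips.
Governing: min(292.2, 248.4, 94.7) = 94.7 kips → gross-section yield.

94.7 kips (gross-section yield governs)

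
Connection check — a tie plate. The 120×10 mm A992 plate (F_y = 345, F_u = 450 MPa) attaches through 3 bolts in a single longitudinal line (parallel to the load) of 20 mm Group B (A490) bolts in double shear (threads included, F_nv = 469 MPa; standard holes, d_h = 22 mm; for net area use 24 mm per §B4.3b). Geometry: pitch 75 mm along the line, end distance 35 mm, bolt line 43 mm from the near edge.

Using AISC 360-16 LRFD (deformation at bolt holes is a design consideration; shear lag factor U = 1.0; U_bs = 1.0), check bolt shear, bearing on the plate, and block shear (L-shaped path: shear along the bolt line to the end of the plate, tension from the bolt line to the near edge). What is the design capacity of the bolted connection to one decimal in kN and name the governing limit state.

357.8 kN (block shear governs)

Bolt shear: A_b = π(20)²/4 = 314.16 mm². φR_n = 0.75 × 469 × 314.16 × 3 × 2 = 663.0 kN.
Bearing (10 mm plate, F_u = 450 MPa): end bolts L_c = 35 − 22/2 = 24, R_n = min(1.2×24×10×450, 2.4×20×10×450) = 129.6 kN/bolt; interior L_c = 75 − 22 = 53, R_n = 216 kN/bolt. φR_n = 0.75 × (1×129.6 + 2×216) = 421.2 kN.
Block shear: shear path 1×[35+2×75] = 1×185 mm, A_gv = 1850, A_nv = 1×(185 − 2.5×24)×10 = 1250 mm²; tension to near edge: (43 − 0.5×24)×10 = 310 mm². R_n = min(0.6×450×1250, 0.6×345×1850) + 1.0×450×310 = min(337.5, 382.95) + 139.5 = 477 kN. φR_n = 0.75 × 477 = 357.8 kN.
Governing: min(663.0, 421.2, 357.8) = 357.8 kN → block shear.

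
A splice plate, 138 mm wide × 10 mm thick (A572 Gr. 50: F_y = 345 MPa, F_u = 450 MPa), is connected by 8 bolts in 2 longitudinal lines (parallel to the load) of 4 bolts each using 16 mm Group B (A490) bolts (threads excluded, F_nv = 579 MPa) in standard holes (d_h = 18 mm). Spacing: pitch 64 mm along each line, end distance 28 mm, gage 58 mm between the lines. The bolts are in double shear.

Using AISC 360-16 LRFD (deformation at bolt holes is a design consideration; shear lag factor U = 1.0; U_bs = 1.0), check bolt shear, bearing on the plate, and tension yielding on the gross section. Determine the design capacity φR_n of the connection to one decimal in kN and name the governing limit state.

Bolt shear: A_b = π(16)²/4 = 201.06 mm². φR_n = 0.75 × 579 × 201.06 × 8 × 2 = 1397.0 kN.
Bearing (10 mm plate, F_u = 450 MPa): end bolts L_c = 28 − 18/2 = 19, R_n = min(1.2×19×10×450, 2.4×16×10×450) = 102.6 kN/bolt; interior L_c = 64 − 18 = 46, R_n = 172.8 kN/bolt. φR_n = 0.75 × (2×102.6 + 6×172.8) = 931.5 kN.
Tension yield (gross): A_g = 138×10 = 1380 mm². φR_n = 0.90 × 345 × 1380 = 428.5 kN.
Governing: min(1397.0, 931.5, 428.5) = 428.5 kN → gross-section yield.

428.5 kN (gross-section yield governs)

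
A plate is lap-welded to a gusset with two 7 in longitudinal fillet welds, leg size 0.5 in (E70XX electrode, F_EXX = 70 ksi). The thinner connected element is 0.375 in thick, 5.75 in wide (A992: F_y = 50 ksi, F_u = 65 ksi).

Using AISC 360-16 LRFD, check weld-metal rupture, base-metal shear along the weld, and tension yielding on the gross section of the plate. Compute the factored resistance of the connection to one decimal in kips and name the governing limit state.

97.0 kips (gross-section yield governs)

Weld metal: throat = 0.707×0.5 = 0.3535 in, L = 2×7 = 14 in. φR_n = 0.75 × 0.6 × 70 × 0.3535 × 14 = 155.9 kips.
Base metal shear (0.375 in plate): yield φR_n = 1.0×0.6×50×0.375×14 = 157.5 kips; rupture φR_n = 0.75×0.6×65×0.375×14 = 153.6 kips; take 153.6 kips (rupture).
Tension yield (gross): A_g = 5.75×0.375 = 2.1563 in². φR_n = 0.90 × 50 × 2.1563 = 97.0 kips.
Governing: min(155.9, 153.6, 97.0) = 97.0 kips → gross-section yield.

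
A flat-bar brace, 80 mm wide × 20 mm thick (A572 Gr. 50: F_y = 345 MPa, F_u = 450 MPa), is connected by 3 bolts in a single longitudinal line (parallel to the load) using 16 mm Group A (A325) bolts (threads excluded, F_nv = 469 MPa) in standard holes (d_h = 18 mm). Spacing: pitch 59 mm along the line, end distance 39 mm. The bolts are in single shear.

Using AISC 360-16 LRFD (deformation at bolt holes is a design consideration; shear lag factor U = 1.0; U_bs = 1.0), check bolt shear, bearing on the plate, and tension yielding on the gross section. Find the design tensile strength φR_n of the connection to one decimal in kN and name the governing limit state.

212.2 kN (bolt shear governs)

Bolt shear: A_b = π(16)²/4 = 201.06 mm². φR_n = 0.75 × 469 × 201.06 × 3 × 1 = 212.2 kN.
Bearing (20 mm plate, F_u = 450 MPa): end bolts L_c = 39 − 18/2 = 30, R_n = min(1.2×30×20×450, 2.4×16×20×450) = 324 kN/bolt; interior L_c = 59 − 18 = 41, R_n = 345.6 kN/bolt. φR_n = 0.75 × (1×324 + 2×345.6) = 761.4 kN.
Tension yield (gross): A_g = 80×20 = 1600 mm². φR_n = 0.90 × 345 × 1600 = 496.8 kN.
Governing: min(212.2, 761.4, 496.8) = 212.2 kN → bolt shear.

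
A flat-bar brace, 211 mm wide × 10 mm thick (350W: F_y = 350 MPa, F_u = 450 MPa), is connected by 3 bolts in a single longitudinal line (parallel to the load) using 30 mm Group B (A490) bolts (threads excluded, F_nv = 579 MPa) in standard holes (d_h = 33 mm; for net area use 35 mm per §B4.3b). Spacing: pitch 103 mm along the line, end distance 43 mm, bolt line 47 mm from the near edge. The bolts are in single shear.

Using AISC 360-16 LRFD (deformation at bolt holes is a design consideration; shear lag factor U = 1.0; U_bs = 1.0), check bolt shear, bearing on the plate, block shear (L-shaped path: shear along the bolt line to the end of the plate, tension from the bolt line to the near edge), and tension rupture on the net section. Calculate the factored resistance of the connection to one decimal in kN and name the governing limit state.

Bolt shear: A_b = π(30)²/4 = 706.86 mm². φR_n = 0.75 × 579 × 706.86 × 3 × 1 = 920.9 kN.
Bearing (10 mm plate, F_u = 450 MPa): end bolts L_c = 43 − 33/2 = 26.5, R_n = min(1.2×26.5×10×450, 2.4×30×10×450) = 143.1 kN/bolt; interior L_c = 103 − 33 = 70, R_n = 324 kN/bolt. φR_n = 0.75 × (1×143.1 + 2×324) = 593.3 kN.
Block shear: shear path 1×[43+2×103] = 1×249 mm, A_gv = 2490, A_nv = 1×(249 − 2.5×35)×10 = 1615 mm²; tension to near edge: (47 − 0.5×35)×10 = 295 mm². R_n = min(0.6×450×1615, 0.6×350×2490) + 1.0×450×295 = min(436.05, 522.9) + 132.75 = 568.8 kN. φR_n = 0.75 × 568.8 = 426.6 kN.
Tension rupture (net): A_n = (211 − 1×35)×10 = 1760 mm² (U = 1.0, A_e = A_n). φR_n = 0.75 × 450 × 1760 = 594.0 kN.
Governing: min(920.9, 593.3, 426.6, 594.0) = 426.6 kN → block shear.

426.6 kN (block shear governs)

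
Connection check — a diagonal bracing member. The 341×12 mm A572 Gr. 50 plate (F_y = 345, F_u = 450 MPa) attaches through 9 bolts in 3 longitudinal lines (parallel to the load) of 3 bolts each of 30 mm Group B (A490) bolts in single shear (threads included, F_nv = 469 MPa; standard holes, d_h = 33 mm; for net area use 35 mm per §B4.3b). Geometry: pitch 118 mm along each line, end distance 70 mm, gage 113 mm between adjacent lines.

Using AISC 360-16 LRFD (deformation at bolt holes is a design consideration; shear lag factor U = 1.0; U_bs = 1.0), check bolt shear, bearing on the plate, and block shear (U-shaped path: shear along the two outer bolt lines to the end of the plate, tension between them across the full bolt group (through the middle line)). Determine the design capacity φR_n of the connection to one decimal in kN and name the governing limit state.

1693.7 kN (block shear governs)

Bolt shear: A_b = π(30)²/4 = 706.86 mm². φR_n = 0.75 × 469 × 706.86 × 9 × 1 = 2237.7 kN.
Bearing (12 mm plate, F_u = 450 MPa): end bolts L_c = 70 − 33/2 = 53.5, R_n = min(1.2×53.5×12×450, 2.4×30×12×450) = 346.68 kN/bolt; interior L_c = 118 − 33 = 85, R_n = 388.8 kN/bolt. φR_n = 0.75 × (3×346.68 + 6×388.8) = 2529.6 kN.
Block shear: shear path 2×[70+2×118] = 2×306 mm, A_gv = 7344, A_nv = 2×(306 − 2.5×35)×12 = 5244 mm²; tension across gage: (226 − 2×35)×12 = 1872 mm². R_n = min(0.6×450×5244, 0.6×345×7344) + 1.0×450×1872 = min(1415.9, 1520.2) + 842.4 = 2258.3 kN. φR_n = 0.75 × 2258.3 = 1693.7 kN.
Governing: min(2237.7, 2529.6, 1693.7) = 1693.7 kN → block shear.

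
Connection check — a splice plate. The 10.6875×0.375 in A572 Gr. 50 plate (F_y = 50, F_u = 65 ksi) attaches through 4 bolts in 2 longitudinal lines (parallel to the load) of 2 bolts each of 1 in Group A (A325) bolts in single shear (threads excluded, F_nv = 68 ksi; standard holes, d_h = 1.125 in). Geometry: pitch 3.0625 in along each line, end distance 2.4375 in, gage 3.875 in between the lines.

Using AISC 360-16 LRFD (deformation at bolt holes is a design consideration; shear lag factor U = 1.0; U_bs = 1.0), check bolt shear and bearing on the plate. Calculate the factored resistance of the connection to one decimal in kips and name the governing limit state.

Bolt shear: A_b = π(1)²/4 = 0.7854 in². φR_n = 0.75 × 68 × 0.7854 × 4 × 1 = 160.2 kips.
Bearing (0.375 in plate, F_u = 65 ksi): end bolts L_c = 2.4375 − 1.125/2 = 1.875, R_n = min(1.2×1.875×0.375×65, 2.4×1×0.375×65) = 54.844 kips/bolt; interior L_c = 3.0625 − 1.125 = 1.9375, R_n = 56.672 kips/bolt. φR_n = 0.75 × (2×54.844 + 2×56.672) = 167.3 kips.
Governing: min(160.2, 167.3) = 160.2 kips → bolt shear.

160.2 kips (bolt shear governs)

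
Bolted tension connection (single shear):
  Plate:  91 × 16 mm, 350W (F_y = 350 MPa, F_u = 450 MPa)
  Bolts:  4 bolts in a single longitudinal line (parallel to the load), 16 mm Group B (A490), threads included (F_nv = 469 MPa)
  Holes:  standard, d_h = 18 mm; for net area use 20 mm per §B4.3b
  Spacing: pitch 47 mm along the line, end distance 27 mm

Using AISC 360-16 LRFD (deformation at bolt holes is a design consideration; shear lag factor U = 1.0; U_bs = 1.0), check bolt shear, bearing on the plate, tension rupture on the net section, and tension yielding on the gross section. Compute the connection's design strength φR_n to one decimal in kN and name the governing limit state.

282.9 kN (bolt shear governs)

Bolt shear: A_b = π(16)²/4 = 201.06 mm². φR_n = 0.75 × 469 × 201.06 × 4 × 1 = 282.9 kN.
Bearing (16 mm plate, F_u = 450 MPa): end bolts L_c = 27 − 18/2 = 18, R_n = min(1.2×18×16×450, 2.4×16×16×450) = 155.52 kN/bolt; interior L_c = 47 − 18 = 29, R_n = 250.56 kN/bolt. φR_n = 0.75 × (1×155.52 + 3×250.56) = 680.4 kN.
Tension rupture (net): A_n = (91 − 1×20)×16 = 1136 mm² (U = 1.0, A_e = A_n). φR_n = 0.75 × 450 × 1136 = 383.4 kN.
Tension yield (gross): A_g = 91×16 = 1456 mm². φR_n = 0.90 × 350 × 1456 = 458.6 kN.
Governing: min(282.9, 680.4, 383.4, 458.6) = 282.9 kN → bolt shear.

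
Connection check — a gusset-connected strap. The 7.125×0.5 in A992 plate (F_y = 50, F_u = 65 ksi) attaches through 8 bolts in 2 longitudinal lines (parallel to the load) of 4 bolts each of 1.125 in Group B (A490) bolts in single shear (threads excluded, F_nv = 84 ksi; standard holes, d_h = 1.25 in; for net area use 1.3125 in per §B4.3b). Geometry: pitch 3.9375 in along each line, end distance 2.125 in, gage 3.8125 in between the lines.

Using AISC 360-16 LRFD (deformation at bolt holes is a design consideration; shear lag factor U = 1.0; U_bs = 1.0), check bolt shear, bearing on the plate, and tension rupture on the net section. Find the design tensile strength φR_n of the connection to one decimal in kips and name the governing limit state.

109.7 kips (net-section rupture governs)

Bolt shear: A_b = π(1.125)²/4 = 0.99402 in². φR_n = 0.75 × 84 × 0.99402 × 8 × 1 = 501.0 kips.
Bearing (0.5 in plate, F_u = 65 ksi): end bolts L_c = 2.125 − 1.25/2 = 1.5, R_n = min(1.2×1.5×0.5×65, 2.4×1.125×0.5×65) = 58.5 kips/bolt; interior L_c = 3.9375 − 1.25 = 2.6875, R_n = 87.75 kips/bolt. φR_n = 0.75 × (2×58.5 + 6×87.75) = 482.6 kips.
Tension rupture (net): A_n = (7.125 − 2×1.3125)×0.5 = 2.25 in² (U = 1.0, A_e = A_n). φR_n = 0.75 × 65 × 2.25 = 109.7 kips.
Governing: min(501.0, 482.6, 109.7) = 109.7 kips → net-section rupture.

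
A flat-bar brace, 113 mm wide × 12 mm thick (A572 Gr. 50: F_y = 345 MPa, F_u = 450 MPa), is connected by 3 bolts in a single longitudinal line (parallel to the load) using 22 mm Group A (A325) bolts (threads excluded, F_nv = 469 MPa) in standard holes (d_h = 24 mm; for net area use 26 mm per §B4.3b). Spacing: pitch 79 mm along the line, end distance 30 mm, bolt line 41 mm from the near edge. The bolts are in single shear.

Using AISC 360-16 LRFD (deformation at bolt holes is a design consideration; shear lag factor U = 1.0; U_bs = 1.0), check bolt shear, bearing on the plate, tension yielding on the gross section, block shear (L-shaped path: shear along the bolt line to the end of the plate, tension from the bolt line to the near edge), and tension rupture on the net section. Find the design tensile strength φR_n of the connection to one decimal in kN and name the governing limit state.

Bolt shear: A_b = π(22)²/4 = 380.13 mm². φR_n = 0.75 × 469 × 380.13 × 3 × 1 = 401.1 kN.
Bearing (12 mm plate, F_u = 450 MPa): end bolts L_c = 30 − 24/2 = 18, R_n = min(1.2×18×12×450, 2.4×22×12×450) = 116.64 kN/bolt; interior L_c = 79 − 24 = 55, R_n = 285.12 kN/bolt. φR_n = 0.75 × (1×116.64 + 2×285.12) = 515.2 kN.
Tension yield (gross): A_g = 113×12 = 1356 mm². φR_n = 0.90 × 345 × 1356 = 421.0 kN.
Block shear: shear path 1×[30+2×79] = 1×188 mm, A_gv = 2256, A_nv = 1×(188 − 2.5×26)×12 = 1476 mm²; tension to near edge: (41 − 0.5×26)×12 = 336 mm². R_n = min(0.6×450×1476, 0.6×345×2256) + 1.0×450×336 = min(398.52, 466.99) + 151.2 = 549.72 kN. φR_n = 0.75 × 549.72 = 412.3 kN.
Tension rupture (net): A_n = (113 − 1×26)×12 = 1044 mm² (U = 1.0, A_e = A_n). φR_n = 0.75 × 450 × 1044 = 352.4 kN.
Governing: min(401.1, 515.2, 421.0, 412.3, 352.4) = 352.4 kN → net-section rupture.

352.4 kN (net-section rupture governs)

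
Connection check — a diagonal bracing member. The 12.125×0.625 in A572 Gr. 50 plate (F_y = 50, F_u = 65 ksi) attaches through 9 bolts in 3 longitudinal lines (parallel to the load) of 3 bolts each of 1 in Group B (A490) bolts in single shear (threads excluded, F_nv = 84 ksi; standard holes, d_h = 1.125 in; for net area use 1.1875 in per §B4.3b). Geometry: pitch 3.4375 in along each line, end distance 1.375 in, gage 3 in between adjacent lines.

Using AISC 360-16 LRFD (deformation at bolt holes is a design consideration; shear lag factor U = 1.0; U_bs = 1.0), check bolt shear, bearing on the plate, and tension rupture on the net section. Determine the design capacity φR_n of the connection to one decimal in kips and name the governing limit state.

260.9 kips (net-section rupture governs)

Bolt shear: A_b = π(1)²/4 = 0.7854 in². φR_n = 0.75 × 84 × 0.7854 × 9 × 1 = 445.3 kips.
Bearing (0.625 in plate, F_u = 65 ksi): end bolts L_c = 1.375 − 1.125/2 = 0.8125, R_n = min(1.2×0.8125×0.625×65, 2.4×1×0.625×65) = 39.609 kips/bolt; interior L_c = 3.4375 − 1.125 = 2.3125, R_n = 97.5 kips/bolt. φR_n = 0.75 × (3×39.609 + 6×97.5) = 527.9 kips.
Tension rupture (net): A_n = (12.125 − 3×1.1875)×0.625 = 5.3516 in² (U = 1.0, A_e = A_n). φR_n = 0.75 × 65 × 5.3516 = 260.9 kips.
Governing: min(445.3, 527.9, 260.9) = 260.9 kips → net-section rupture.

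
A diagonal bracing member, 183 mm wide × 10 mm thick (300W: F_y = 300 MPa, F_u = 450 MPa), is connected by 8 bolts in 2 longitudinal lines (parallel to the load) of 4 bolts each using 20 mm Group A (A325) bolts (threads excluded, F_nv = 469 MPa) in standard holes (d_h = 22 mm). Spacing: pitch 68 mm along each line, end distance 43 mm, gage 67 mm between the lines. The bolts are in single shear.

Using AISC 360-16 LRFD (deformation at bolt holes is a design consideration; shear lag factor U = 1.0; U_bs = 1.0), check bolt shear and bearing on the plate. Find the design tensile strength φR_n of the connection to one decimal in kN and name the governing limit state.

Bolt shear: A_b = π(20)²/4 = 314.16 mm². φR_n = 0.75 × 469 × 314.16 × 8 × 1 = 884.0 kN.
Bearing (10 mm plate, F_u = 450 MPa): end bolts L_c = 43 − 22/2 = 32, R_n = min(1.2×32×10×450, 2.4×20×10×450) = 172.8 kN/bolt; interior L_c = 68 − 22 = 46, R_n = 216 kN/bolt. φR_n = 0.75 × (2×172.8 + 6×216) = 1231.2 kN.
Governing: min(884.0, 1231.2) = 884.0 kN → bolt shear.

884.0 kN (bolt shear governs)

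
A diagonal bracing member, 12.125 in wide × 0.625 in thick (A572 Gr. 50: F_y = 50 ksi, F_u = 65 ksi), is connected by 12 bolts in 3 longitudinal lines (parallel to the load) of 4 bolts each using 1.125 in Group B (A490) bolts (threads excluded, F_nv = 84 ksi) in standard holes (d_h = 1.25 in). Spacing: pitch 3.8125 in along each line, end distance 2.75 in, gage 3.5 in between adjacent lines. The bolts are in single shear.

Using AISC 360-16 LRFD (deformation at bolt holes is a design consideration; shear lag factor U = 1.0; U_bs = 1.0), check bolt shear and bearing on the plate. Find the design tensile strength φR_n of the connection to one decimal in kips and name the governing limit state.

Bolt shear: A_b = π(1.125)²/4 = 0.99402 in². φR_n = 0.75 × 84 × 0.99402 × 12 × 1 = 751.5 kips.
Bearing (0.625 in plate, F_u = 65 ksi): end bolts L_c = 2.75 − 1.25/2 = 2.125, R_n = min(1.2×2.125×0.625×65, 2.4×1.125×0.625×65) = 103.59 kips/bolt; interior L_c = 3.8125 − 1.25 = 2.5625, R_n = 109.69 kips/bolt. φR_n = 0.75 × (3×103.59 + 9×109.69) = 973.5 kips.
Governing: min(751.5, 973.5) = 751.5 kips → bolt shear.

751.5 kips (bolt shear governs)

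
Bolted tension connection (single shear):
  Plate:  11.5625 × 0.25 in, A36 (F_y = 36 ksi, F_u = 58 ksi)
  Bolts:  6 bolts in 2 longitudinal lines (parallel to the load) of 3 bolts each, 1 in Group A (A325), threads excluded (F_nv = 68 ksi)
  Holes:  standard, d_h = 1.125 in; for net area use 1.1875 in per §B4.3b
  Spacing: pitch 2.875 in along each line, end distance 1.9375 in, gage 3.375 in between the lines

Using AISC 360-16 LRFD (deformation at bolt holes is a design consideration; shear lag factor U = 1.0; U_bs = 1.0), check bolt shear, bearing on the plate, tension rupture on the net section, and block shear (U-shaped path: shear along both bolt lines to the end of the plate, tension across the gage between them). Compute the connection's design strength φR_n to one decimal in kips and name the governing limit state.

85.4 kips (block shear governs)

Bolt shear: A_b = π(1)²/4 = 0.7854 in². φR_n = 0.75 × 68 × 0.7854 × 6 × 1 = 240.3 kips.
Bearing (0.25 in plate, F_u = 58 ksi): end bolts L_c = 1.9375 − 1.125/2 = 1.375, R_n = min(1.2×1.375×0.25×58, 2.4×1×0.25×58) = 23.925 kips/bolt; interior L_c = 2.875 − 1.125 = 1.75, R_n = 30.45 kips/bolt. φR_n = 0.75 × (2×23.925 + 4×30.45) = 127.2 kips.
Tension rupture (net): A_n = (11.5625 − 2×1.1875)×0.25 = 2.2969 in² (U = 1.0, A_e = A_n). φR_n = 0.75 × 58 × 2.2969 = 99.9 kips.
Block shear: shear path 2×[1.9375+2×2.875] = 2×7.6875 in, A_gv = 3.8438, A_nv = 2×(7.6875 − 2.5×1.1875)×0.25 = 2.3594 in²; tension across gage: (3.375 − 1×1.1875)×0.25 = 0.54688 in². R_n = min(0.6×58×2.3594, 0.6×36×3.8438) + 1.0×58×0.54688 = min(82.107, 83.026) + 31.719 = 113.83 kips. φR_n = 0.75 × 113.83 = 85.4 kips.
Governing: min(240.3, 127.2, 99.9, 85.4) = 85.4 kips → block shear.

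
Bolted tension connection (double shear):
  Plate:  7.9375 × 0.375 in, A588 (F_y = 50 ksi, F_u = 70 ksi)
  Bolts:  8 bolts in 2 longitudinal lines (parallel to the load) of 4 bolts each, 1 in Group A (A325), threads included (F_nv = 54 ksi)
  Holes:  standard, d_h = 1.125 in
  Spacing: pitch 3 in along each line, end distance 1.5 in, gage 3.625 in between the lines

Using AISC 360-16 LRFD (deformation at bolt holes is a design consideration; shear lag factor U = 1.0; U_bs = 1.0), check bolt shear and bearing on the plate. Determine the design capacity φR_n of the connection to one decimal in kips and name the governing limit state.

Bolt shear: A_b = π(1)²/4 = 0.7854 in². φR_n = 0.75 × 54 × 0.7854 × 8 × 2 = 508.9 kips.
Bearing (0.375 in plate, F_u = 70 ksi): end bolts L_c = 1.5 − 1.125/2 = 0.9375, R_n = min(1.2×0.9375×0.375×70, 2.4×1×0.375×70) = 29.531 kips/bolt; interior L_c = 3 − 1.125 = 1.875, R_n = 59.063 kips/bolt. φR_n = 0.75 × (2×29.531 + 6×59.063) = 310.1 kips.
Governing: min(508.9, 310.1) = 310.1 kips → bearing.

310.1 kips (bearing governs)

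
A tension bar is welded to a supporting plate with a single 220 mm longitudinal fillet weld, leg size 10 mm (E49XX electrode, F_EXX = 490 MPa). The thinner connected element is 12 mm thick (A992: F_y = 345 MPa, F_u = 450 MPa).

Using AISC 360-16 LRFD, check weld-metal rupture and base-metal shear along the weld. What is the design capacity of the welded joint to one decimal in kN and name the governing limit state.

Weld metal: throat = 0.707×10 = 7.07 mm, L = 220 mm. φR_n = 0.75 × 0.6 × 490 × 7.07 × 220 = 343.0 kN.
Base metal shear (12 mm plate): yield φR_n = 1.0×0.6×345×12×220 = 546.5 kN; rupture φR_n = 0.75×0.6×450×12×220 = 534.6 kN; take 534.6 kN (rupture).
Governing: min(343.0, 534.6) = 343.0 kN → weld metal.

343.0 kN (weld metal governs)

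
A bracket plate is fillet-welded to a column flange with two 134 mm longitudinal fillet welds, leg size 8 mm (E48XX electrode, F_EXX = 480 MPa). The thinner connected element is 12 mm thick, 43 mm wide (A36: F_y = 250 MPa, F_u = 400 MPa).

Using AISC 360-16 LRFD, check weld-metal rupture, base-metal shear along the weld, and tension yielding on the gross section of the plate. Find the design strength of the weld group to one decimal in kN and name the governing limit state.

116.1 kN (gross-section yield governs)

Weld metal: throat = 0.707×8 = 5.656 mm, L = 2×134 = 268 mm. φR_n = 0.75 × 0.6 × 480 × 5.656 × 268 = 327.4 kN.
Base metal shear (12 mm plate): yield φR_n = 1.0×0.6×250×12×268 = 482.4 kN; rupture φR_n = 0.75×0.6×400×12×268 = 578.9 kN; take 482.4 kN (yield).
Tension yield (gross): A_g = 43×12 = 516 mm². φR_n = 0.90 × 250 × 516 = 116.1 kN.
Governing: min(327.4, 482.4, 116.1) = 116.1 kN → gross-section yield.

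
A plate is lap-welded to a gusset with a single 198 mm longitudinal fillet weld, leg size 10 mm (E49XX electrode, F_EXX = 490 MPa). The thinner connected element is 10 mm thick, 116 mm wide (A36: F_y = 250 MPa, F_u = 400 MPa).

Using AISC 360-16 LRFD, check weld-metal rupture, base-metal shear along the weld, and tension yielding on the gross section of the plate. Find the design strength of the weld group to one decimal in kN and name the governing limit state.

Weld metal: throat = 0.707×10 = 7.07 mm, L = 198 mm. φR_n = 0.75 × 0.6 × 490 × 7.07 × 198 = 308.7 kN.
Base metal shear (10 mm plate): yield φR_n = 1.0×0.6×250×10×198 = 297.0 kN; rupture φR_n = 0.75×0.6×400×10×198 = 356.4 kN; take 297.0 kN (yield).
Tension yield (gross): A_g = 116×10 = 1160 mm². φR_n = 0.90 × 250 × 1160 = 261.0 kN.
Governing: min(308.7, 297.0, 261.0) = 261.0 kN → gross-section yield.

261.0 kN (gross-section yield governs)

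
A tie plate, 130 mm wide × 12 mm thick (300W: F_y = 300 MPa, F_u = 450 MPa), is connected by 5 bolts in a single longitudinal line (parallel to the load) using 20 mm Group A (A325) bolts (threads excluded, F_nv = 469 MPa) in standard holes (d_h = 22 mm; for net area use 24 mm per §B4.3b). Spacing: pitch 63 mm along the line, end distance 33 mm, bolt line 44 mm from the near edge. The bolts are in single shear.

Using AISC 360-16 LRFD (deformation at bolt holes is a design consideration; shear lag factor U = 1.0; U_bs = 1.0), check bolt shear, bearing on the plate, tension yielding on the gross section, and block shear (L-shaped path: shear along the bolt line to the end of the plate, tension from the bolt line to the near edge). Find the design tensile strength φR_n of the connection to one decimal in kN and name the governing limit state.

Bolt shear: A_b = π(20)²/4 = 314.16 mm². φR_n = 0.75 × 469 × 314.16 × 5 × 1 = 552.5 kN.
Bearing (12 mm plate, F_u = 450 MPa): end bolts L_c = 33 − 22/2 = 22, R_n = min(1.2×22×12×450, 2.4×20×12×450) = 142.56 kN/bolt; interior L_c = 63 − 22 = 41, R_n = 259.2 kN/bolt. φR_n = 0.75 × (1×142.56 + 4×259.2) = 884.5 kN.
Tension yield (gross): A_g = 130×12 = 1560 mm². φR_n = 0.90 × 300 × 1560 = 421.2 kN.
Block shear: shear path 1×[33+4×63] = 1×285 mm, A_gv = 3420, A_nv = 1×(285 − 4.5×24)×12 = 2124 mm²; tension to near edge: (44 − 0.5×24)×12 = 384 mm². R_n = min(0.6×450×2124, 0.6×300×3420) + 1.0×450×384 = min(573.48, 615.6) + 172.8 = 746.28 kN. φR_n = 0.75 × 746.28 = 559.7 kN.
Governing: min(552.5, 884.5, 421.2, 559.7) = 421.2 kN → gross-section yield.

421.2 kN (gross-section yield governs)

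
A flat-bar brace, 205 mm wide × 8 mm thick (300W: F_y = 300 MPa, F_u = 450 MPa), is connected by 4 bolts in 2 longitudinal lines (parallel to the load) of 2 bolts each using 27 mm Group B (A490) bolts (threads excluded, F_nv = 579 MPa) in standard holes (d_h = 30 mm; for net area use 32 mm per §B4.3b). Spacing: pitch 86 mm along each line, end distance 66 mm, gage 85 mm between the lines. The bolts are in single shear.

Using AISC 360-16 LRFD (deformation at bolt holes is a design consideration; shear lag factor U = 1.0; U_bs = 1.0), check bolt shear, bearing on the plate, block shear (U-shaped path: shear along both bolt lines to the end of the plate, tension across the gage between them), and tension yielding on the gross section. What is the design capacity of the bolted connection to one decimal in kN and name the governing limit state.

Bolt shear: A_b = π(27)²/4 = 572.56 mm². φR_n = 0.75 × 579 × 572.56 × 4 × 1 = 994.5 kN.
Bearing (8 mm plate, F_u = 450 MPa): end bolts L_c = 66 − 30/2 = 51, R_n = min(1.2×51×8×450, 2.4×27×8×450) = 220.32 kN/bolt; interior L_c = 86 − 30 = 56, R_n = 233.28 kN/bolt. φR_n = 0.75 × (2×220.32 + 2×233.28) = 680.4 kN.
Block shear: shear path 2×[66+1×86] = 2×152 mm, A_gv = 2432, A_nv = 2×(152 − 1.5×32)×8 = 1664 mm²; tension across gage: (85 − 1×32)×8 = 424 mm². R_n = min(0.6×450×1664, 0.6×300×2432) + 1.0×450×424 = min(449.28, 437.76) + 190.8 = 628.56 kN. φR_n = 0.75 × 628.56 = 471.4 kN.
Tension yield (gross): A_g = 205×8 = 1640 mm². φR_n = 0.90 × 300 × 1640 = 442.8 kN.
Governing: min(994.5, 680.4, 471.4, 442.8) = 442.8 kN → gross-section yield.

442.8 kN (gross-section yield governs)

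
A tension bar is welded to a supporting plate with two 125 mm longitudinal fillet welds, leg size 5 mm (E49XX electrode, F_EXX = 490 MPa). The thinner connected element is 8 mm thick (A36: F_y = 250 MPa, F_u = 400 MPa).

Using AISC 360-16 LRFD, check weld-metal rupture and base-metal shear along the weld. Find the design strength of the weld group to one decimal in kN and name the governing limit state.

194.9 kN (weld metal governs)

Weld metal: throat = 0.707×5 = 3.535 mm, L = 2×125 = 250 mm. φR_n = 0.75 × 0.6 × 490 × 3.535 × 250 = 194.9 kN.
Base metal shear (8 mm plate): yield φR_n = 1.0×0.6×250×8×250 = 300.0 kN; rupture φR_n = 0.75×0.6×400×8×250 = 360.0 kN; take 300.0 kN (yield).
Governing: min(194.9, 300.0) = 194.9 kN → weld metal.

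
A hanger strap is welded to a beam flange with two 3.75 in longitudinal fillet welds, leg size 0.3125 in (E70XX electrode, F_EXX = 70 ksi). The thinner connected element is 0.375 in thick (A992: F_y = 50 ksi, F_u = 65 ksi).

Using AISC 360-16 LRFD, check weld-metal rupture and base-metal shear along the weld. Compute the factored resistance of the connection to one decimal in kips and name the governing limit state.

Weld metal: throat = 0.707×0.3125 = 0.22094 in, L = 2×3.75 = 7.5 in. φR_n = 0.75 × 0.6 × 70 × 0.22094 × 7.5 = 52.2 kips.
Base metal shear (0.375 in plate): yield φR_n = 1.0×0.6×50×0.375×7.5 = 84.4 kips; rupture φR_n = 0.75×0.6×65×0.375×7.5 = 82.3 kips; take 82.3 kips (rupture).
Governing: min(52.2, 82.3) = 52.2 kips → weld metal.

52.2 kips (weld metal governs)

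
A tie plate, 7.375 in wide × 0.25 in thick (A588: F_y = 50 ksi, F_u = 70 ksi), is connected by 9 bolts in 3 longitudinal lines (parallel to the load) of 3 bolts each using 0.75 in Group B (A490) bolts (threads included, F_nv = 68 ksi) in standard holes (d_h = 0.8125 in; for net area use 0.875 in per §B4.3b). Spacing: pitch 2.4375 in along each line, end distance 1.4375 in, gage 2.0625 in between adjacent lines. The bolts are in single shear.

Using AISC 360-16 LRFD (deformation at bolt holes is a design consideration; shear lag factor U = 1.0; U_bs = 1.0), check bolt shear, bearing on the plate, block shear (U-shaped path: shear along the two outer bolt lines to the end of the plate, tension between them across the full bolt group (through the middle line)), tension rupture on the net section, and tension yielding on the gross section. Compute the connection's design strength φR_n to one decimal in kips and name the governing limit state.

62.3 kips (net-section rupture governs)

Bolt shear: A_b = π(0.75)²/4 = 0.44179 in². φR_n = 0.75 × 68 × 0.44179 × 9 × 1 = 202.8 kips.
Bearing (0.25 in plate, F_u = 70 ksi): end bolts L_c = 1.4375 − 0.8125/2 = 1.03125, R_n = min(1.2×1.03125×0.25×70, 2.4×0.75×0.25×70) = 21.656 kips/bolt; interior L_c = 2.4375 − 0.8125 = 1.625, R_n = 31.5 kips/bolt. φR_n = 0.75 × (3×21.656 + 6×31.5) = 190.5 kips.
Block shear: shear path 2×[1.4375+2×2.4375] = 2×6.3125 in, A_gv = 3.1563, A_nv = 2×(6.3125 − 2.5×0.875)×0.25 = 2.0625 in²; tension across gage: (4.125 − 2×0.875)×0.25 = 0.59375 in². R_n = min(0.6×70×2.0625, 0.6×50×3.1563) + 1.0×70×0.59375 = min(86.625, 94.689) + 41.563 = 128.19 kips. φR_n = 0.75 × 128.19 = 96.1 kips.
Tension rupture (net): A_n = (7.375 − 3×0.875)×0.25 = 1.1875 in² (U = 1.0, A_e = A_n). φR_n = 0.75 × 70 × 1.1875 = 62.3 kips.
Tension yield (gross): A_g = 7.375×0.25 = 1.8438 in². φR_n = 0.90 × 50 × 1.8438 = 83.0 kips.
Governing: min(202.8, 190.5, 96.1, 62.3, 83.0) = 62.3 kips → net-section rupture.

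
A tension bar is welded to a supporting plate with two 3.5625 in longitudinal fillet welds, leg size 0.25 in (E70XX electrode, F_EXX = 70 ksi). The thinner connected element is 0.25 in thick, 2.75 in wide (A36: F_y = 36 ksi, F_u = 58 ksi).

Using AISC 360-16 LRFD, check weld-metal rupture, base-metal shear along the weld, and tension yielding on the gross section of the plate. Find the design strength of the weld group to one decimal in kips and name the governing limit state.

22.3 kips (gross-section yield governs)

Weld metal: throat = 0.707×0.25 = 0.17675 in, L = 2×3.5625 = 7.125 in. φR_n = 0.75 × 0.6 × 70 × 0.17675 × 7.125 = 39.7 kips.
Base metal shear (0.25 in plate): yield φR_n = 1.0×0.6×36×0.25×7.125 = 38.5 kips; rupture φR_n = 0.75×0.6×58×0.25×7.125 = 46.5 kips; take 38.5 kips (yield).
Tension yield (gross): A_g = 2.75×0.25 = 0.6875 in². φR_n = 0.90 × 36 × 0.6875 = 22.3 kips.
Governing: min(39.7, 38.5, 22.3) = 22.3 kips → gross-section yield.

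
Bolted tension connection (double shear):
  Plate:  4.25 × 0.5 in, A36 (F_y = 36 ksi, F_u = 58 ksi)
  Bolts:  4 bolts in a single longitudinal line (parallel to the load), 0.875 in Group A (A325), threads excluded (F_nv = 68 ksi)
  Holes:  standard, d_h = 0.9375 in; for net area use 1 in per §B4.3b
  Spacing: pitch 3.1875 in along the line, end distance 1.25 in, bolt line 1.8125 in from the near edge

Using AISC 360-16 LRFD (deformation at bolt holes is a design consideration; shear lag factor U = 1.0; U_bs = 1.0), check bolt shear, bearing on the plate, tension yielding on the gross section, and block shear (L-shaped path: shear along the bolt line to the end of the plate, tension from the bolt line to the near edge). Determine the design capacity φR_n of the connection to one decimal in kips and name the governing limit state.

Bolt shear: A_b = π(0.875)²/4 = 0.60132 in². φR_n = 0.75 × 68 × 0.60132 × 4 × 2 = 245.3 kips.
Bearing (0.5 in plate, F_u = 58 ksi): end bolts L_c = 1.25 − 0.9375/2 = 0.78125, R_n = min(1.2×0.78125×0.5×58, 2.4×0.875×0.5×58) = 27.188 kips/bolt; interior L_c = 3.1875 − 0.9375 = 2.25, R_n = 60.9 kips/bolt. φR_n = 0.75 × (1×27.188 + 3×60.9) = 157.4 kips.
Tension yield (gross): A_g = 4.25×0.5 = 2.125 in². φR_n = 0.90 × 36 × 2.125 = 68.9 kips.
Block shear: shear path 1×[1.25+3×3.1875] = 1×10.8125 in, A_gv = 5.4063, A_nv = 1×(10.8125 − 3.5×1)×0.5 = 3.6563 in²; tension to near edge: (1.8125 − 0.5×1)×0.5 = 0.65625 in². R_n = min(0.6×58×3.6563, 0.6×36×5.4063) + 1.0×58×0.65625 = min(127.24, 116.78) + 38.063 = 154.84 kips. φR_n = 0.75 × 154.84 = 116.1 kips.
Governing: min(245.3, 157.4, 68.9, 116.1) = 68.9 kips → gross-section yield.

68.9 kips (gross-section yield governs)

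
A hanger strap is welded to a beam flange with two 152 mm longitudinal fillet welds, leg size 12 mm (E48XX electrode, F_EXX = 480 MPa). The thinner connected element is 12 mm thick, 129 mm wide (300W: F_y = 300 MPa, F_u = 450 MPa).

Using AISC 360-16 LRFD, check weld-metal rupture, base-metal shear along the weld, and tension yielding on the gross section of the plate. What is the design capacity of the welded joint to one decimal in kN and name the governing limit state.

Weld metal: throat = 0.707×12 = 8.484 mm, L = 2×152 = 304 mm. φR_n = 0.75 × 0.6 × 480 × 8.484 × 304 = 557.1 kN.
Base metal shear (12 mm plate): yield φR_n = 1.0×0.6×300×12×304 = 656.6 kN; rupture φR_n = 0.75×0.6×450×12×304 = 738.7 kN; take 656.6 kN (yield).
Tension yield (gross): A_g = 129×12 = 1548 mm². φR_n = 0.90 × 300 × 1548 = 418.0 kN.
Governing: min(557.1, 656.6, 418.0) = 418.0 kN → gross-section yield.

418.0 kN (gross-section yield governs)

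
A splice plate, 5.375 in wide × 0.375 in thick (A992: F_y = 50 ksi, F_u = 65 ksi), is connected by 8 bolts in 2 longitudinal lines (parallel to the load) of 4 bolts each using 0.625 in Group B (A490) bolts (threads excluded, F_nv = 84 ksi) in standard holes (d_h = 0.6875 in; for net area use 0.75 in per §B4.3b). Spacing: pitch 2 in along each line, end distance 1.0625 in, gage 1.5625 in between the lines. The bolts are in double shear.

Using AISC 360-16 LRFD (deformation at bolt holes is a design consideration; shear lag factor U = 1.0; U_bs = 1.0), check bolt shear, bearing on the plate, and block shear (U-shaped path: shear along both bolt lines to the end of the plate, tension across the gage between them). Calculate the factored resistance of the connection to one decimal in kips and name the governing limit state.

112.2 kips (block shear governs)

Bolt shear: A_b = π(0.625)²/4 = 0.3068 in². φR_n = 0.75 × 84 × 0.3068 × 8 × 2 = 309.3 kips.
Bearing (0.375 in plate, F_u = 65 ksi): end bolts L_c = 1.0625 − 0.6875/2 = 0.71875, R_n = min(1.2×0.71875×0.375×65, 2.4×0.625×0.375×65) = 21.023 kips/bolt; interior L_c = 2 − 0.6875 = 1.3125, R_n = 36.563 kips/bolt. φR_n = 0.75 × (2×21.023 + 6×36.563) = 196.1 kips.
Block shear: shear path 2×[1.0625+3×2] = 2×7.0625 in, A_gv = 5.2969, A_nv = 2×(7.0625 − 3.5×0.75)×0.375 = 3.3281 in²; tension across gage: (1.5625 − 1×0.75)×0.375 = 0.30469 in². R_n = min(0.6×65×3.3281, 0.6×50×5.2969) + 1.0×65×0.30469 = min(129.8, 158.91) + 19.805 = 149.61 kips. φR_n = 0.75 × 149.61 = 112.2 kips.
Governing: min(309.3, 196.1, 112.2) = 112.2 kips → block shear.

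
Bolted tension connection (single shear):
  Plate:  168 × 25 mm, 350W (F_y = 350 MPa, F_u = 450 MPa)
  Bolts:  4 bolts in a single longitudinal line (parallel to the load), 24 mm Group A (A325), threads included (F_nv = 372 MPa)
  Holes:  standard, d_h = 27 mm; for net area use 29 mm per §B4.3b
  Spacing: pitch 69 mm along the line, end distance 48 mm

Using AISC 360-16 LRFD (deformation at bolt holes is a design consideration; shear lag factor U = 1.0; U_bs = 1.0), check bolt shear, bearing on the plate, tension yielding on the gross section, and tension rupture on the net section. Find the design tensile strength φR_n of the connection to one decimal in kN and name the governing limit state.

504.9 kN (bolt shear governs)

Bolt shear: A_b = π(24)²/4 = 452.39 mm². φR_n = 0.75 × 372 × 452.39 × 4 × 1 = 504.9 kN.
Bearing (25 mm plate, F_u = 450 MPa): end bolts L_c = 48 − 27/2 = 34.5, R_n = min(1.2×34.5×25×450, 2.4×24×25×450) = 465.75 kN/bolt; interior L_c = 69 − 27 = 42, R_n = 567 kN/bolt. φR_n = 0.75 × (1×465.75 + 3×567) = 1625.1 kN.
Tension yield (gross): A_g = 168×25 = 4200 mm². φR_n = 0.90 × 350 × 4200 = 1323.0 kN.
Tension rupture (net): A_n = (168 − 1×29)×25 = 3475 mm² (U = 1.0, A_e = A_n). φR_n = 0.75 × 450 × 3475 = 1172.8 kN.
Governing: min(504.9, 1625.1, 1323.0, 1172.8) = 504.9 kN → bolt shear.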